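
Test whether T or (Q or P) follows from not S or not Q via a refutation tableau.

No

Initial set: {T (not S or not Q); F (T or (Q or P))}.
F (T or (Q or P)): α-rule — add F T, F (Q or P).
F (Q or P): α-rule — add F Q, F P.
T (not S or not Q): β-rule — branch into T not S  //  T not Q.
  branch 1 (add T not S):
    ○ open, literals {P=0, Q=0, S=0, T=0}.
  branch 2 (add T not Q):
    ○ open, literals {P=0, Q=0, T=0}.
0 branches closed, 2 open.
An open branch gives a countermodel: P=0, Q=0, S=0, T=0 (unmentioned atoms arbitrary); the premises hold there but the conclusion fails.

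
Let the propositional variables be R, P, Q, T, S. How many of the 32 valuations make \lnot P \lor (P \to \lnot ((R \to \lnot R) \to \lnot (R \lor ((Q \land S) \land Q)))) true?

Initial set: {(\lnot P \lor (P \to \lnot ((R \to \lnot R) \to \lnot (R \lor ((Q \land S) \land Q)))))}.
(\lnot P \lor (P \to \lnot ((R \to \lnot R) \to \lnot (R \lor ((Q \land S) \land Q))))): β-rule — branch into \lnot P  //  (P \to \lnot ((R \to \lnot R) \to \lnot (R \lor ((Q \land S) \land Q)))).
  branch 1 (add \lnot P):
    ○ open, literals {P=false}.
  branch 2 (add (P \to \lnot ((R \to \lnot R) \to \lnot (R \lor ((Q \land S) \land Q))))):
    (P \to \lnot ((R \to \lnot R) \to \lnot (R \lor ((Q \land S) \land Q)))): β-rule — branch into \lnot P  //  \lnot ((R \to \lnot R) \to \lnot (R \lor ((Q \land S) \land Q))).
      branch 2.1 (add \lnot P):
        ○ open, literals {P=false}.
      branch 2.2 (add \lnot ((R \to \lnot R) \to \lnot (R \lor ((Q \land S) \land Q)))):
        \lnot ((R \to \lnot R) \to \lnot (R \lor ((Q \land S) \land Q))): α-rule — add (R \to \lnot R), \lnot \lnot (R \lor ((Q \land S) \land Q)).
        (R \to \lnot R): β-rule — branch into \lnot R  //  \lnot R.
          branch 2.2.1 (add \lnot R):
            \lnot \lnot (R \lor ((Q \land S) \land Q)): β-rule — branch into R  //  ((Q \land S) \land Q).
              branch 2.2.1.1 (add R):
                × closes — contains both R and \lnot R.
              branch 2.2.1.2 (add ((Q \land S) \land Q)):
                ((Q \land S) \land Q): α-rule — add (Q \land S), Q.
                (Q \land S): α-rule — add Q, S.
                ○ open, literals {Q=true, R=false, S=true}.
          branch 2.2.2 (add \lnot R):
            \lnot \lnot (R \lor ((Q \land S) \land Q)): β-rule — branch into R  //  ((Q \land S) \land Q).
              branch 2.2.2.1 (add R):
                × closes — contains both R and \lnot R.
              branch 2.2.2.2 (add ((Q \land S) \land Q)):
                ((Q \land S) \land Q): α-rule — add (Q \land S), Q.
                (Q \land S): α-rule — add Q, S.
                ○ open, literals {Q=true, R=false, S=true}.
2 branches closed, 4 open.
Each open branch fixes some atoms; the unmentioned ones are free. Counting distinct full assignments: branch {P=false} (R, Q, T, S) contributes 16 new; branch {P=false} (R, Q, T, S) contributes 0 new; branch {Q=true, R=false, S=true} (P, T) contributes 2 new; branch {Q=true, R=false, S=true} (P, T) contributes 0 new. Total: 18.

18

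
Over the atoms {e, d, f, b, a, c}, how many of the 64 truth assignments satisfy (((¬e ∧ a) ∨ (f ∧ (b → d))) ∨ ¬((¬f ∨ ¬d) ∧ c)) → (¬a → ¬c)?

58

Initial set: {((((¬e ∧ a) ∨ (f ∧ (b → d))) ∨ ¬((¬f ∨ ¬d) ∧ c)) → (¬a → ¬c))}.
((((¬e ∧ a) ∨ (f ∧ (b → d))) ∨ ¬((¬f ∨ ¬d) ∧ c)) → (¬a → ¬c)): β-rule — branch into ¬(((¬e ∧ a) ∨ (f ∧ (b → d))) ∨ ¬((¬f ∨ ¬d) ∧ c))  //  (¬a → ¬c).
  branch 1 (add ¬(((¬e ∧ a) ∨ (f ∧ (b → d))) ∨ ¬((¬f ∨ ¬d) ∧ c))):
    ¬(((¬e ∧ a) ∨ (f ∧ (b → d))) ∨ ¬((¬f ∨ ¬d) ∧ c)): α-rule — add ¬((¬e ∧ a) ∨ (f ∧ (b → d))), ¬¬((¬f ∨ ¬d) ∧ c).
    ¬((¬e ∧ a) ∨ (f ∧ (b → d))): α-rule — add ¬(¬e ∧ a), ¬(f ∧ (b → d)).
    ¬¬((¬f ∨ ¬d) ∧ c): α-rule — add (¬f ∨ ¬d), c.
    ¬(¬e ∧ a): β-rule — branch into ¬¬e  //  ¬a.
      branch 1.1 (add ¬¬e):
        ¬(f ∧ (b → d)): β-rule — branch into ¬f  //  ¬(b → d).
          branch 1.1.1 (add ¬f):
            (¬f ∨ ¬d): β-rule — branch into ¬f  //  ¬d.
              branch 1.1.1.1 (add ¬f):
                ○ open, literals {c=true, e=true, f=false}.
              branch 1.1.1.2 (add ¬d):
                ○ open, literals {c=true, d=false, e=true, f=false}.
          branch 1.1.2 (add ¬(b → d)):
            ¬(b → d): α-rule — add b, ¬d.
            (¬f ∨ ¬d): β-rule — branch into ¬f  //  ¬d.
              branch 1.1.2.1 (add ¬f):
                ○ open, literals {b=true, c=true, d=false, e=true, f=false}.
              branch 1.1.2.2 (add ¬d):
                ○ open, literals {b=true, c=true, d=false, e=true}.
      branch 1.2 (add ¬a):
        ¬(f ∧ (b → d)): β-rule — branch into ¬f  //  ¬(b → d).
          branch 1.2.1 (add ¬f):
            (¬f ∨ ¬d): β-rule — branch into ¬f  //  ¬d.
              branch 1.2.1.1 (add ¬f):
                ○ open, literals {a=false, c=true, f=false}.
              branch 1.2.1.2 (add ¬d):
                ○ open, literals {a=false, c=true, d=false, f=false}.
          branch 1.2.2 (add ¬(b → d)):
            ¬(b → d): α-rule — add b, ¬d.
            (¬f ∨ ¬d): β-rule — branch into ¬f  //  ¬d.
              branch 1.2.2.1 (add ¬f):
                ○ open, literals {a=false, b=true, c=true, d=false, f=false}.
              branch 1.2.2.2 (add ¬d):
                ○ open, literals {a=false, b=true, c=true, d=false}.
  branch 2 (add (¬a → ¬c)):
    (¬a → ¬c): β-rule — branch into ¬¬a  //  ¬c.
      branch 2.1 (add ¬¬a):
        ○ open, literals {a=true}.
      branch 2.2 (add ¬c):
        ○ open, literals {c=false}.
0 branches closed, 10 open.
Each open branch fixes some atoms; the unmentioned ones are free. Counting distinct full assignments: branch {c=true, e=true, f=false} (d, b, a) contributes 8 new; branch {c=true, d=false, e=true, f=false} (b, a) contributes 0 new; branch {b=true, c=true, d=false, e=true, f=false} (a) contributes 0 new; branch {b=true, c=true, d=false, e=true} (f, a) contributes 2 new; branch {a=false, c=true, f=false} (e, d, b) contributes 4 new; branch {a=false, c=true, d=false, f=false} (e, b) contributes 0 new; branch {a=false, b=true, c=true, d=false, f=false} (e) contributes 0 new; branch {a=false, b=true, c=true, d=false} (e, f) contributes 1 new; branch {a=true} (e, d, f, b, c) contributes 27 new; branch {c=false} (e, d, f, b, a) contributes 16 new. Total: 58.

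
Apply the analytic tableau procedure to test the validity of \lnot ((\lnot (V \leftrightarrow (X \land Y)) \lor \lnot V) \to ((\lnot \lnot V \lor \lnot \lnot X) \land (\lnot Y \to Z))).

Assume the negation and expand:
Initial set: {\lnot \lnot ((\lnot (V \leftrightarrow (X \land Y)) \lor \lnot V) \to ((\lnot \lnot V \lor \lnot \lnot X) \land (\lnot Y \to Z)))}.
\lnot \lnot ((\lnot (V \leftrightarrow (X \land Y)) \lor \lnot V) \to ((\lnot \lnot V \lor \lnot \lnot X) \land (\lnot Y \to Z))): β-rule — branch into \lnot (\lnot (V \leftrightarrow (X \land Y)) \lor \lnot V)  //  ((\lnot \lnot V \lor \lnot \lnot X) \land (\lnot Y \to Z)).
  branch 1 (add \lnot (\lnot (V \leftrightarrow (X \land Y)) \lor \lnot V)):
    \lnot (\lnot (V \leftrightarrow (X \land Y)) \lor \lnot V): α-rule — add \lnot \lnot (V \leftrightarrow (X \land Y)), \lnot \lnot V.
    \lnot \lnot (V \leftrightarrow (X \land Y)): β-rule — branch into V, (X \land Y)  //  \lnot V, \lnot (X \land Y).
      branch 1.1 (add V, (X \land Y)):
        (X \land Y): α-rule — add X, Y.
        ○ open, literals {V=1, X=1, Y=1}.
      branch 1.2 (add \lnot V, \lnot (X \land Y)):
        × closes — contains both V and \lnot V.
  branch 2 (add ((\lnot \lnot V \lor \lnot \lnot X) \land (\lnot Y \to Z))):
    ((\lnot \lnot V \lor \lnot \lnot X) \land (\lnot Y \to Z)): α-rule — add (\lnot \lnot V \lor \lnot \lnot X), (\lnot Y \to Z).
    (\lnot \lnot V \lor \lnot \lnot X): β-rule — branch into \lnot \lnot V  //  \lnot \lnot X.
      branch 2.1 (add \lnot \lnot V):
        \lnot \lnot V: drop double negation, giving V.
        (\lnot Y \to Z): β-rule — branch into \lnot \lnot Y  //  Z.
          branch 2.1.1 (add \lnot \lnot Y):
            ○ open, literals {V=1, Y=1}.
          branch 2.1.2 (add Z):
            ○ open, literals {V=1, Z=1}.
      branch 2.2 (add \lnot \lnot X):
        \lnot \lnot X: drop double negation, giving X.
        (\lnot Y \to Z): β-rule — branch into \lnot \lnot Y  //  Z.
          branch 2.2.1 (add \lnot \lnot Y):
            ○ open, literals {X=1, Y=1}.
          branch 2.2.2 (add Z):
            ○ open, literals {X=1, Z=1}.
1 branch closed, 5 open.
An open branch gives a countermodel: V=1, X=1, Y=1 (unmentioned atoms arbitrary); under it the original formula is false.

Not valid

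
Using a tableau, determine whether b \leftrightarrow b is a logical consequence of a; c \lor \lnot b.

Yes

Initial set: {a; (c \lor \lnot b); \lnot (b \leftrightarrow b)}.
(c \lor \lnot b): β-rule — branch into c  //  \lnot b.
  branch 1 (add c):
    \lnot (b \leftrightarrow b): β-rule — branch into b, \lnot b  //  \lnot b, b.
      branch 1.1 (add b, \lnot b):
        × closes — contains both b and \lnot b.
      branch 1.2 (add \lnot b, b):
        × closes — contains both b and \lnot b.
  branch 2 (add \lnot b):
    \lnot (b \leftrightarrow b): β-rule — branch into b, \lnot b  //  \lnot b, b.
      branch 2.1 (add b, \lnot b):
        × closes — contains both b and \lnot b.
      branch 2.2 (add \lnot b, b):
        × closes — contains both b and \lnot b.
All 4 branches close.
Every branch closed, so the premises entail the conclusion.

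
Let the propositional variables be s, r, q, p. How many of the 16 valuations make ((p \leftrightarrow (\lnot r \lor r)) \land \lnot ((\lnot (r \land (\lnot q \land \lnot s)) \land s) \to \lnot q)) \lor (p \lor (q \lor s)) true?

14

Initial set: {T (((p \leftrightarrow (\lnot r \lor r)) \land \lnot ((\lnot (r \land (\lnot q \land \lnot s)) \land s) \to \lnot q)) \lor (p \lor (q \lor s)))}.
T (((p \leftrightarrow (\lnot r \lor r)) \land \lnot ((\lnot (r \land (\lnot q \land \lnot s)) \land s) \to \lnot q)) \lor (p \lor (q \lor s))): β-rule — branch into T ((p \leftrightarrow (\lnot r \lor r)) \land \lnot ((\lnot (r \land (\lnot q \land \lnot s)) \land s) \to \lnot q))  //  T (p \lor (q \lor s)).
  branch 1 (add T ((p \leftrightarrow (\lnot r \lor r)) \land \lnot ((\lnot (r \land (\lnot q \land \lnot s)) \land s) \to \lnot q))):
    T ((p \leftrightarrow (\lnot r \lor r)) \land \lnot ((\lnot (r \land (\lnot q \land \lnot s)) \land s) \to \lnot q)): α-rule — add T (p \leftrightarrow (\lnot r \lor r)), T \lnot ((\lnot (r \land (\lnot q \land \lnot s)) \land s) \to \lnot q).
    T \lnot ((\lnot (r \land (\lnot q \land \lnot s)) \land s) \to \lnot q): α-rule — add T (\lnot (r \land (\lnot q \land \lnot s)) \land s), F \lnot q.
    T (\lnot (r \land (\lnot q \land \lnot s)) \land s): α-rule — add T \lnot (r \land (\lnot q \land \lnot s)), T s.
    T (p \leftrightarrow (\lnot r \lor r)): β-rule — branch into T p, T (\lnot r \lor r)  //  F p, F (\lnot r \lor r).
      branch 1.1 (add T p, T (\lnot r \lor r)):
        T \lnot (r \land (\lnot q \land \lnot s)): β-rule — branch into F r  //  F (\lnot q \land \lnot s).
          branch 1.1.1 (add F r):
            T (\lnot r \lor r): β-rule — branch into T \lnot r  //  T r.
              branch 1.1.1.1 (add T \lnot r):
                ○ open, literals {p=T, q=T, r=F, s=T}.
              branch 1.1.1.2 (add T r):
                × closes — contains both r and \lnot r.
          branch 1.1.2 (add F (\lnot q \land \lnot s)):
            T (\lnot r \lor r): β-rule — branch into T \lnot r  //  T r.
              branch 1.1.2.1 (add T \lnot r):
                F (\lnot q \land \lnot s): β-rule — branch into F \lnot q  //  F \lnot s.
                  branch 1.1.2.1.1 (add F \lnot q):
                    ○ open, literals {p=T, q=T, r=F, s=T}.
                  branch 1.1.2.1.2 (add F \lnot s):
                    ○ open, literals {p=T, q=T, r=F, s=T}.
              branch 1.1.2.2 (add T r):
                F (\lnot q \land \lnot s): β-rule — branch into F \lnot q  //  F \lnot s.
                  branch 1.1.2.2.1 (add F \lnot q):
                    ○ open, literals {p=T, q=T, r=T, s=T}.
                  branch 1.1.2.2.2 (add F \lnot s):
                    ○ open, literals {p=T, q=T, r=T, s=T}.
      branch 1.2 (add F p, F (\lnot r \lor r)):
        F (\lnot r \lor r): α-rule — add F \lnot r, F r.
        × closes — contains both r and \lnot r.
  branch 2 (add T (p \lor (q \lor s))):
    T (p \lor (q \lor s)): β-rule — branch into T p  //  T (q \lor s).
      branch 2.1 (add T p):
        ○ open, literals {p=T}.
      branch 2.2 (add T (q \lor s)):
        T (q \lor s): β-rule — branch into T q  //  T s.
          branch 2.2.1 (add T q):
            ○ open, literals {q=T}.
          branch 2.2.2 (add T s):
            ○ open, literals {s=T}.
2 branches closed, 8 open.
Each open branch fixes some atoms; the unmentioned ones are free. Counting distinct full assignments: branch {p=T, q=T, r=F, s=T} (none free) contributes 1 new; branch {p=T, q=T, r=F, s=T} (none free) contributes 0 new; branch {p=T, q=T, r=F, s=T} (none free) contributes 0 new; branch {p=T, q=T, r=T, s=T} (none free) contributes 1 new; branch {p=T, q=T, r=T, s=T} (none free) contributes 0 new; branch {p=T} (s, r, q) contributes 6 new; branch {q=T} (s, r, p) contributes 4 new; branch {s=T} (r, q, p) contributes 2 new. Total: 14.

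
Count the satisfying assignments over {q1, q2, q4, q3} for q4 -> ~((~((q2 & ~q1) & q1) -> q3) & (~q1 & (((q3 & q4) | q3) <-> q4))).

Initial set: {(q4 -> ~((~((q2 & ~q1) & q1) -> q3) & (~q1 & (((q3 & q4) | q3) <-> q4))))}.
(q4 -> ~((~((q2 & ~q1) & q1) -> q3) & (~q1 & (((q3 & q4) | q3) <-> q4)))): β-rule — branch into ~q4  //  ~((~((q2 & ~q1) & q1) -> q3) & (~q1 & (((q3 & q4) | q3) <-> q4))).
  branch 1 (add ~q4):
    ○ open, literals {q4=false}.
  branch 2 (add ~((~((q2 & ~q1) & q1) -> q3) & (~q1 & (((q3 & q4) | q3) <-> q4)))):
    ~((~((q2 & ~q1) & q1) -> q3) & (~q1 & (((q3 & q4) | q3) <-> q4))): β-rule — branch into ~(~((q2 & ~q1) & q1) -> q3)  //  ~(~q1 & (((q3 & q4) | q3) <-> q4)).
      branch 2.1 (add ~(~((q2 & ~q1) & q1) -> q3)):
        ~(~((q2 & ~q1) & q1) -> q3): α-rule — add ~((q2 & ~q1) & q1), ~q3.
        ~((q2 & ~q1) & q1): β-rule — branch into ~(q2 & ~q1)  //  ~q1.
          branch 2.1.1 (add ~(q2 & ~q1)):
            ~(q2 & ~q1): β-rule — branch into ~q2  //  ~~q1.
              branch 2.1.1.1 (add ~q2):
                ○ open, literals {q2=false, q3=false}.
              branch 2.1.1.2 (add ~~q1):
                ○ open, literals {q1=true, q3=false}.
          branch 2.1.2 (add ~q1):
            ○ open, literals {q1=false, q3=false}.
      branch 2.2 (add ~(~q1 & (((q3 & q4) | q3) <-> q4))):
        ~(~q1 & (((q3 & q4) | q3) <-> q4)): β-rule — branch into ~~q1  //  ~(((q3 & q4) | q3) <-> q4).
          branch 2.2.1 (add ~~q1):
            ○ open, literals {q1=true}.
          branch 2.2.2 (add ~(((q3 & q4) | q3) <-> q4)):
            ~(((q3 & q4) | q3) <-> q4): β-rule — branch into ((q3 & q4) | q3), ~q4  //  ~((q3 & q4) | q3), q4.
              branch 2.2.2.1 (add ((q3 & q4) | q3), ~q4):
                ((q3 & q4) | q3): β-rule — branch into (q3 & q4)  //  q3.
                  branch 2.2.2.1.1 (add (q3 & q4)):
                    (q3 & q4): α-rule — add q3, q4.
                    × closes — contains both q4 and ~q4.
                  branch 2.2.2.1.2 (add q3):
                    ○ open, literals {q3=true, q4=false}.
              branch 2.2.2.2 (add ~((q3 & q4) | q3), q4):
                ~((q3 & q4) | q3): α-rule — add ~(q3 & q4), ~q3.
                ~(q3 & q4): β-rule — branch into ~q3  //  ~q4.
                  branch 2.2.2.2.1 (add ~q3):
                    ○ open, literals {q3=false, q4=true}.
                  branch 2.2.2.2.2 (add ~q4):
                    × closes — contains both q4 and ~q4.
2 branches closed, 7 open.
Each open branch fixes some atoms; the unmentioned ones are free. Counting distinct full assignments: branch {q4=false} (q1, q2, q3) contributes 8 new; branch {q2=false, q3=false} (q1, q4) contributes 2 new; branch {q1=true, q3=false} (q2, q4) contributes 1 new; branch {q1=false, q3=false} (q2, q4) contributes 1 new; branch {q1=true} (q2, q4, q3) contributes 2 new; branch {q3=true, q4=false} (q1, q2) contributes 0 new; branch {q3=false, q4=true} (q1, q2) contributes 0 new. Total: 14.

14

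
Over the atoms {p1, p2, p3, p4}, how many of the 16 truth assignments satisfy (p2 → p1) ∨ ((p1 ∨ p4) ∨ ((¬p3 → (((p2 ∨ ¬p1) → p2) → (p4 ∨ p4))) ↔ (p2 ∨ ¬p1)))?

15

Initial set: {T ((p2 → p1) ∨ ((p1 ∨ p4) ∨ ((¬p3 → (((p2 ∨ ¬p1) → p2) → (p4 ∨ p4))) ↔ (p2 ∨ ¬p1))))}.
T ((p2 → p1) ∨ ((p1 ∨ p4) ∨ ((¬p3 → (((p2 ∨ ¬p1) → p2) → (p4 ∨ p4))) ↔ (p2 ∨ ¬p1)))): β-rule — branch into T (p2 → p1)  //  T ((p1 ∨ p4) ∨ ((¬p3 → (((p2 ∨ ¬p1) → p2) → (p4 ∨ p4))) ↔ (p2 ∨ ¬p1))).
  branch 1 (add T (p2 → p1)):
    T (p2 → p1): β-rule — branch into F p2  //  T p1.
      branch 1.1 (add F p2):
        ○ open, literals {p2=0}.
      branch 1.2 (add T p1):
        ○ open, literals {p1=1}.
  branch 2 (add T ((p1 ∨ p4) ∨ ((¬p3 → (((p2 ∨ ¬p1) → p2) → (p4 ∨ p4))) ↔ (p2 ∨ ¬p1)))):
    T ((p1 ∨ p4) ∨ ((¬p3 → (((p2 ∨ ¬p1) → p2) → (p4 ∨ p4))) ↔ (p2 ∨ ¬p1))): β-rule — branch into T (p1 ∨ p4)  //  T ((¬p3 → (((p2 ∨ ¬p1) → p2) → (p4 ∨ p4))) ↔ (p2 ∨ ¬p1)).
      branch 2.1 (add T (p1 ∨ p4)):
        T (p1 ∨ p4): β-rule — branch into T p1  //  T p4.
          branch 2.1.1 (add T p1):
            ○ open, literals {p1=1}.
          branch 2.1.2 (add T p4):
            ○ open, literals {p4=1}.
      branch 2.2 (add T ((¬p3 → (((p2 ∨ ¬p1) → p2) → (p4 ∨ p4))) ↔ (p2 ∨ ¬p1))):
        T ((¬p3 → (((p2 ∨ ¬p1) → p2) → (p4 ∨ p4))) ↔ (p2 ∨ ¬p1)): β-rule — branch into T (¬p3 → (((p2 ∨ ¬p1) → p2) → (p4 ∨ p4))), T (p2 ∨ ¬p1)  //  F (¬p3 → (((p2 ∨ ¬p1) → p2) → (p4 ∨ p4))), F (p2 ∨ ¬p1).
          branch 2.2.1 (add T (¬p3 → (((p2 ∨ ¬p1) → p2) → (p4 ∨ p4))), T (p2 ∨ ¬p1)):
            T (¬p3 → (((p2 ∨ ¬p1) → p2) → (p4 ∨ p4))): β-rule — branch into F ¬p3  //  T (((p2 ∨ ¬p1) → p2) → (p4 ∨ p4)).
              branch 2.2.1.1 (add F ¬p3):
                T (p2 ∨ ¬p1): β-rule — branch into T p2  //  T ¬p1.
                  branch 2.2.1.1.1 (add T p2):
                    ○ open, literals {p2=1, p3=1}.
                  branch 2.2.1.1.2 (add T ¬p1):
                    ○ open, literals {p1=0, p3=1}.
              branch 2.2.1.2 (add T (((p2 ∨ ¬p1) → p2) → (p4 ∨ p4))):
                T (p2 ∨ ¬p1): β-rule — branch into T p2  //  T ¬p1.
                  branch 2.2.1.2.1 (add T p2):
                    T (((p2 ∨ ¬p1) → p2) → (p4 ∨ p4)): β-rule — branch into F ((p2 ∨ ¬p1) → p2)  //  T (p4 ∨ p4).
                      branch 2.2.1.2.1.1 (add F ((p2 ∨ ¬p1) → p2)):
                        F ((p2 ∨ ¬p1) → p2): α-rule — add T (p2 ∨ ¬p1), F p2.
                        × closes — contains both p2 and ¬p2.
                      branch 2.2.1.2.1.2 (add T (p4 ∨ p4)):
                        T (p4 ∨ p4): β-rule — branch into T p4  //  T p4.
                          branch 2.2.1.2.1.2.1 (add T p4):
                            ○ open, literals {p2=1, p4=1}.
                          branch 2.2.1.2.1.2.2 (add T p4):
                            ○ open, literals {p2=1, p4=1}.
                  branch 2.2.1.2.2 (add T ¬p1):
                    T (((p2 ∨ ¬p1) → p2) → (p4 ∨ p4)): β-rule — branch into F ((p2 ∨ ¬p1) → p2)  //  T (p4 ∨ p4).
                      branch 2.2.1.2.2.1 (add F ((p2 ∨ ¬p1) → p2)):
                        F ((p2 ∨ ¬p1) → p2): α-rule — add T (p2 ∨ ¬p1), F p2.
                        T (p2 ∨ ¬p1): β-rule — branch into T p2  //  T ¬p1.
                          branch 2.2.1.2.2.1.1 (add T p2):
                            × closes — contains both p2 and ¬p2.
                          branch 2.2.1.2.2.1.2 (add T ¬p1):
                            ○ open, literals {p1=0, p2=0}.
                      branch 2.2.1.2.2.2 (add T (p4 ∨ p4)):
                        T (p4 ∨ p4): β-rule — branch into T p4  //  T p4.
                          branch 2.2.1.2.2.2.1 (add T p4):
                            ○ open, literals {p1=0, p4=1}.
                          branch 2.2.1.2.2.2.2 (add T p4):
                            ○ open, literals {p1=0, p4=1}.
          branch 2.2.2 (add F (¬p3 → (((p2 ∨ ¬p1) → p2) → (p4 ∨ p4))), F (p2 ∨ ¬p1)):
            F (¬p3 → (((p2 ∨ ¬p1) → p2) → (p4 ∨ p4))): α-rule — add T ¬p3, F (((p2 ∨ ¬p1) → p2) → (p4 ∨ p4)).
            F (p2 ∨ ¬p1): α-rule — add F p2, F ¬p1.
            F (((p2 ∨ ¬p1) → p2) → (p4 ∨ p4)): α-rule — add T ((p2 ∨ ¬p1) → p2), F (p4 ∨ p4).
            F (p4 ∨ p4): α-rule — add F p4, F p4.
            T ((p2 ∨ ¬p1) → p2): β-rule — branch into F (p2 ∨ ¬p1)  //  T p2.
              branch 2.2.2.1 (add F (p2 ∨ ¬p1)):
                F (p2 ∨ ¬p1): α-rule — add F p2, F ¬p1.
                ○ open, literals {p1=1, p2=0, p3=0, p4=0}.
              branch 2.2.2.2 (add T p2):
                × closes — contains both p2 and ¬p2.
3 branches closed, 12 open.
Each open branch fixes some atoms; the unmentioned ones are free. Counting distinct full assignments: branch {p2=0} (p1, p3, p4) contributes 8 new; branch {p1=1} (p2, p3, p4) contributes 4 new; branch {p1=1} (p2, p3, p4) contributes 0 new; branch {p4=1} (p1, p2, p3) contributes 2 new; branch {p2=1, p3=1} (p1, p4) contributes 1 new; branch {p1=0, p3=1} (p2, p4) contributes 0 new; branch {p2=1, p4=1} (p1, p3) contributes 0 new; branch {p2=1, p4=1} (p1, p3) contributes 0 new; branch {p1=0, p2=0} (p3, p4) contributes 0 new; branch {p1=0, p4=1} (p2, p3) contributes 0 new; branch {p1=0, p4=1} (p2, p3) contributes 0 new; branch {p1=1, p2=0, p3=0, p4=0} (none free) contributes 0 new. Total: 15.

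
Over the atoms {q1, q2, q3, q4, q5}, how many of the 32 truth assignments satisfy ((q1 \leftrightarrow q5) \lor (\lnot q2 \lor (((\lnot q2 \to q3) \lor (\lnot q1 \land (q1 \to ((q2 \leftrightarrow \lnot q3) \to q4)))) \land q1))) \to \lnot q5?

Initial set: {T (((q1 \leftrightarrow q5) \lor (\lnot q2 \lor (((\lnot q2 \to q3) \lor (\lnot q1 \land (q1 \to ((q2 \leftrightarrow \lnot q3) \to q4)))) \land q1))) \to \lnot q5)}.
T (((q1 \leftrightarrow q5) \lor (\lnot q2 \lor (((\lnot q2 \to q3) \lor (\lnot q1 \land (q1 \to ((q2 \leftrightarrow \lnot q3) \to q4)))) \land q1))) \to \lnot q5): β-rule — branch into F ((q1 \leftrightarrow q5) \lor (\lnot q2 \lor (((\lnot q2 \to q3) \lor (\lnot q1 \land (q1 \to ((q2 \leftrightarrow \lnot q3) \to q4)))) \land q1)))  //  T \lnot q5.
  branch 1 (add F ((q1 \leftrightarrow q5) \lor (\lnot q2 \lor (((\lnot q2 \to q3) \lor (\lnot q1 \land (q1 \to ((q2 \leftrightarrow \lnot q3) \to q4)))) \land q1)))):
    F ((q1 \leftrightarrow q5) \lor (\lnot q2 \lor (((\lnot q2 \to q3) \lor (\lnot q1 \land (q1 \to ((q2 \leftrightarrow \lnot q3) \to q4)))) \land q1))): α-rule — add F (q1 \leftrightarrow q5), F (\lnot q2 \lor (((\lnot q2 \to q3) \lor (\lnot q1 \land (q1 \to ((q2 \leftrightarrow \lnot q3) \to q4)))) \land q1)).
    F (\lnot q2 \lor (((\lnot q2 \to q3) \lor (\lnot q1 \land (q1 \to ((q2 \leftrightarrow \lnot q3) \to q4)))) \land q1)): α-rule — add F \lnot q2, F (((\lnot q2 \to q3) \lor (\lnot q1 \land (q1 \to ((q2 \leftrightarrow \lnot q3) \to q4)))) \land q1).
    F (q1 \leftrightarrow q5): β-rule — branch into T q1, F q5  //  F q1, T q5.
      branch 1.1 (add T q1, F q5):
        F (((\lnot q2 \to q3) \lor (\lnot q1 \land (q1 \to ((q2 \leftrightarrow \lnot q3) \to q4)))) \land q1): β-rule — branch into F ((\lnot q2 \to q3) \lor (\lnot q1 \land (q1 \to ((q2 \leftrightarrow \lnot q3) \to q4))))  //  F q1.
          branch 1.1.1 (add F ((\lnot q2 \to q3) \lor (\lnot q1 \land (q1 \to ((q2 \leftrightarrow \lnot q3) \to q4))))):
            F ((\lnot q2 \to q3) \lor (\lnot q1 \land (q1 \to ((q2 \leftrightarrow \lnot q3) \to q4)))): α-rule — add F (\lnot q2 \to q3), F (\lnot q1 \land (q1 \to ((q2 \leftrightarrow \lnot q3) \to q4))).
            F (\lnot q2 \to q3): α-rule — add T \lnot q2, F q3.
            × closes — contains both q2 and \lnot q2.
          branch 1.1.2 (add F q1):
            × closes — contains both q1 and \lnot q1.
      branch 1.2 (add F q1, T q5):
        F (((\lnot q2 \to q3) \lor (\lnot q1 \land (q1 \to ((q2 \leftrightarrow \lnot q3) \to q4)))) \land q1): β-rule — branch into F ((\lnot q2 \to q3) \lor (\lnot q1 \land (q1 \to ((q2 \leftrightarrow \lnot q3) \to q4))))  //  F q1.
          branch 1.2.1 (add F ((\lnot q2 \to q3) \lor (\lnot q1 \land (q1 \to ((q2 \leftrightarrow \lnot q3) \to q4))))):
            F ((\lnot q2 \to q3) \lor (\lnot q1 \land (q1 \to ((q2 \leftrightarrow \lnot q3) \to q4)))): α-rule — add F (\lnot q2 \to q3), F (\lnot q1 \land (q1 \to ((q2 \leftrightarrow \lnot q3) \to q4))).
            F (\lnot q2 \to q3): α-rule — add T \lnot q2, F q3.
            × closes — contains both q2 and \lnot q2.
          branch 1.2.2 (add F q1):
            ○ open, literals {q1=F, q2=T, q5=T}.
  branch 2 (add T \lnot q5):
    ○ open, literals {q5=F}.
3 branches closed, 2 open.
Each open branch fixes some atoms; the unmentioned ones are free. Counting distinct full assignments: branch {q1=F, q2=T, q5=T} (q3, q4) contributes 4 new; branch {q5=F} (q1, q2, q3, q4) contributes 16 new. Total: 20.

20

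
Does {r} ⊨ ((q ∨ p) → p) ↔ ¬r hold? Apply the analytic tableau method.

Initial set: {r; ¬(((q ∨ p) → p) ↔ ¬r)}.
¬(((q ∨ p) → p) ↔ ¬r): β-rule — branch into ((q ∨ p) → p), ¬¬r  //  ¬((q ∨ p) → p), ¬r.
  branch 1 (add ((q ∨ p) → p), ¬¬r):
    ((q ∨ p) → p): β-rule — branch into ¬(q ∨ p)  //  p.
      branch 1.1 (add ¬(q ∨ p)):
        ¬(q ∨ p): α-rule — add ¬q, ¬p.
        ○ open, literals {p=false, q=false, r=true}.
      branch 1.2 (add p):
        ○ open, literals {p=true, r=true}.
  branch 2 (add ¬((q ∨ p) → p), ¬r):
    × closes — contains both r and ¬r.
1 branch closed, 2 open.
An open branch gives a countermodel: p=false, q=false, r=true (unmentioned atoms arbitrary); the premises hold there but the conclusion fails.

No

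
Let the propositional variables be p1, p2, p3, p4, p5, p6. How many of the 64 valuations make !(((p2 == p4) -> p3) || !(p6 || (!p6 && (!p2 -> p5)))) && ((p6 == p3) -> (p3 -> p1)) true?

Initial set: {(!(((p2 == p4) -> p3) || !(p6 || (!p6 && (!p2 -> p5)))) && ((p6 == p3) -> (p3 -> p1)))}.
(!(((p2 == p4) -> p3) || !(p6 || (!p6 && (!p2 -> p5)))) && ((p6 == p3) -> (p3 -> p1))): α-rule — add !(((p2 == p4) -> p3) || !(p6 || (!p6 && (!p2 -> p5)))), ((p6 == p3) -> (p3 -> p1)).
!(((p2 == p4) -> p3) || !(p6 || (!p6 && (!p2 -> p5)))): α-rule — add !((p2 == p4) -> p3), !!(p6 || (!p6 && (!p2 -> p5))).
!((p2 == p4) -> p3): α-rule — add (p2 == p4), !p3.
((p6 == p3) -> (p3 -> p1)): β-rule — branch into !(p6 == p3)  //  (p3 -> p1).
  branch 1 (add !(p6 == p3)):
    !!(p6 || (!p6 && (!p2 -> p5))): β-rule — branch into p6  //  (!p6 && (!p2 -> p5)).
      branch 1.1 (add p6):
        (p2 == p4): β-rule — branch into p2, p4  //  !p2, !p4.
          branch 1.1.1 (add p2, p4):
            !(p6 == p3): β-rule — branch into p6, !p3  //  !p6, p3.
              branch 1.1.1.1 (add p6, !p3):
                ○ open, literals {p2=T, p3=F, p4=T, p6=T}.
              branch 1.1.1.2 (add !p6, p3):
                × closes — contains both p6 and !p6.
          branch 1.1.2 (add !p2, !p4):
            !(p6 == p3): β-rule — branch into p6, !p3  //  !p6, p3.
              branch 1.1.2.1 (add p6, !p3):
                ○ open, literals {p2=F, p3=F, p4=F, p6=T}.
              branch 1.1.2.2 (add !p6, p3):
                × closes — contains both p6 and !p6.
      branch 1.2 (add (!p6 && (!p2 -> p5))):
        (!p6 && (!p2 -> p5)): α-rule — add !p6, (!p2 -> p5).
        (p2 == p4): β-rule — branch into p2, p4  //  !p2, !p4.
          branch 1.2.1 (add p2, p4):
            !(p6 == p3): β-rule — branch into p6, !p3  //  !p6, p3.
              branch 1.2.1.1 (add p6, !p3):
                × closes — contains both p6 and !p6.
              branch 1.2.1.2 (add !p6, p3):
                × closes — contains both p3 and !p3.
          branch 1.2.2 (add !p2, !p4):
            !(p6 == p3): β-rule — branch into p6, !p3  //  !p6, p3.
              branch 1.2.2.1 (add p6, !p3):
                × closes — contains both p6 and !p6.
              branch 1.2.2.2 (add !p6, p3):
                × closes — contains both p3 and !p3.
  branch 2 (add (p3 -> p1)):
    !!(p6 || (!p6 && (!p2 -> p5))): β-rule — branch into p6  //  (!p6 && (!p2 -> p5)).
      branch 2.1 (add p6):
        (p2 == p4): β-rule — branch into p2, p4  //  !p2, !p4.
          branch 2.1.1 (add p2, p4):
            (p3 -> p1): β-rule — branch into !p3  //  p1.
              branch 2.1.1.1 (add !p3):
                ○ open, literals {p2=T, p3=F, p4=T, p6=T}.
              branch 2.1.1.2 (add p1):
                ○ open, literals {p1=T, p2=T, p3=F, p4=T, p6=T}.
          branch 2.1.2 (add !p2, !p4):
            (p3 -> p1): β-rule — branch into !p3  //  p1.
              branch 2.1.2.1 (add !p3):
                ○ open, literals {p2=F, p3=F, p4=F, p6=T}.
              branch 2.1.2.2 (add p1):
                ○ open, literals {p1=T, p2=F, p3=F, p4=F, p6=T}.
      branch 2.2 (add (!p6 && (!p2 -> p5))):
        (!p6 && (!p2 -> p5)): α-rule — add !p6, (!p2 -> p5).
        (p2 == p4): β-rule — branch into p2, p4  //  !p2, !p4.
          branch 2.2.1 (add p2, p4):
            (p3 -> p1): β-rule — branch into !p3  //  p1.
              branch 2.2.1.1 (add !p3):
                (!p2 -> p5): β-rule — branch into !!p2  //  p5.
                  branch 2.2.1.1.1 (add !!p2):
                    ○ open, literals {p2=T, p3=F, p4=T, p6=F}.
                  branch 2.2.1.1.2 (add p5):
                    ○ open, literals {p2=T, p3=F, p4=T, p5=T, p6=F}.
              branch 2.2.1.2 (add p1):
                (!p2 -> p5): β-rule — branch into !!p2  //  p5.
                  branch 2.2.1.2.1 (add !!p2):
                    ○ open, literals {p1=T, p2=T, p3=F, p4=T, p6=F}.
                  branch 2.2.1.2.2 (add p5):
                    ○ open, literals {p1=T, p2=T, p3=F, p4=T, p5=T, p6=F}.
          branch 2.2.2 (add !p2, !p4):
            (p3 -> p1): β-rule — branch into !p3  //  p1.
              branch 2.2.2.1 (add !p3):
                (!p2 -> p5): β-rule — branch into !!p2  //  p5.
                  branch 2.2.2.1.1 (add !!p2):
                    × closes — contains both p2 and !p2.
                  branch 2.2.2.1.2 (add p5):
                    ○ open, literals {p2=F, p3=F, p4=F, p5=T, p6=F}.
              branch 2.2.2.2 (add p1):
                (!p2 -> p5): β-rule — branch into !!p2  //  p5.
                  branch 2.2.2.2.1 (add !!p2):
                    × closes — contains both p2 and !p2.
                  branch 2.2.2.2.2 (add p5):
                    ○ open, literals {p1=T, p2=F, p3=F, p4=F, p5=T, p6=F}.
8 branches closed, 12 open.
Each open branch fixes some atoms; the unmentioned ones are free. Counting distinct full assignments: branch {p2=T, p3=F, p4=T, p6=T} (p1, p5) contributes 4 new; branch {p2=F, p3=F, p4=F, p6=T} (p1, p5) contributes 4 new; branch {p2=T, p3=F, p4=T, p6=T} (p1, p5) contributes 0 new; branch {p1=T, p2=T, p3=F, p4=T, p6=T} (p5) contributes 0 new; branch {p2=F, p3=F, p4=F, p6=T} (p1, p5) contributes 0 new; branch {p1=T, p2=F, p3=F, p4=F, p6=T} (p5) contributes 0 new; branch {p2=T, p3=F, p4=T, p6=F} (p1, p5) contributes 4 new; branch {p2=T, p3=F, p4=T, p5=T, p6=F} (p1) contributes 0 new; branch {p1=T, p2=T, p3=F, p4=T, p6=F} (p5) contributes 0 new; branch {p1=T, p2=T, p3=F, p4=T, p5=T, p6=F} (none free) contributes 0 new; branch {p2=F, p3=F, p4=F, p5=T, p6=F} (p1) contributes 2 new; branch {p1=T, p2=F, p3=F, p4=F, p5=T, p6=F} (none free) contributes 0 new. Total: 14.

14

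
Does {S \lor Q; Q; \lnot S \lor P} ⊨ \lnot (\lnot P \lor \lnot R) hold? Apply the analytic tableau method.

Initial set: {(S \lor Q); Q; (\lnot S \lor P); \lnot \lnot (\lnot P \lor \lnot R)}.
(S \lor Q): β-rule — branch into S  //  Q.
  branch 1 (add S):
    (\lnot S \lor P): β-rule — branch into \lnot S  //  P.
      branch 1.1 (add \lnot S):
        × closes — contains both S and \lnot S.
      branch 1.2 (add P):
        \lnot \lnot (\lnot P \lor \lnot R): β-rule — branch into \lnot P  //  \lnot R.
          branch 1.2.1 (add \lnot P):
            × closes — contains both P and \lnot P.
          branch 1.2.2 (add \lnot R):
            ○ open, literals {P=true, Q=true, R=false, S=true}.
  branch 2 (add Q):
    (\lnot S \lor P): β-rule — branch into \lnot S  //  P.
      branch 2.1 (add \lnot S):
        \lnot \lnot (\lnot P \lor \lnot R): β-rule — branch into \lnot P  //  \lnot R.
          branch 2.1.1 (add \lnot P):
            ○ open, literals {P=false, Q=true, S=false}.
          branch 2.1.2 (add \lnot R):
            ○ open, literals {Q=true, R=false, S=false}.
      branch 2.2 (add P):
        \lnot \lnot (\lnot P \lor \lnot R): β-rule — branch into \lnot P  //  \lnot R.
          branch 2.2.1 (add \lnot P):
            × closes — contains both P and \lnot P.
          branch 2.2.2 (add \lnot R):
            ○ open, literals {P=true, Q=true, R=false}.
3 branches closed, 4 open.
An open branch gives a countermodel: P=true, Q=true, R=false, S=true (unmentioned atoms arbitrary); the premises hold there but the conclusion fails.

No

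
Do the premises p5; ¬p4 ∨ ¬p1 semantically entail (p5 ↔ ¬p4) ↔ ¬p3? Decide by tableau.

No

Initial set: {p5; (¬p4 ∨ ¬p1); ¬((p5 ↔ ¬p4) ↔ ¬p3)}.
(¬p4 ∨ ¬p1): β-rule — branch into ¬p4  //  ¬p1.
  branch 1 (add ¬p4):
    ¬((p5 ↔ ¬p4) ↔ ¬p3): β-rule — branch into (p5 ↔ ¬p4), ¬¬p3  //  ¬(p5 ↔ ¬p4), ¬p3.
      branch 1.1 (add (p5 ↔ ¬p4), ¬¬p3):
        (p5 ↔ ¬p4): β-rule — branch into p5, ¬p4  //  ¬p5, ¬¬p4.
          branch 1.1.1 (add p5, ¬p4):
            ○ open, literals {p3=true, p4=false, p5=true}.
          branch 1.1.2 (add ¬p5, ¬¬p4):
            × closes — contains both p5 and ¬p5.
      branch 1.2 (add ¬(p5 ↔ ¬p4), ¬p3):
        ¬(p5 ↔ ¬p4): β-rule — branch into p5, ¬¬p4  //  ¬p5, ¬p4.
          branch 1.2.1 (add p5, ¬¬p4):
            × closes — contains both p4 and ¬p4.
          branch 1.2.2 (add ¬p5, ¬p4):
            × closes — contains both p5 and ¬p5.
  branch 2 (add ¬p1):
    ¬((p5 ↔ ¬p4) ↔ ¬p3): β-rule — branch into (p5 ↔ ¬p4), ¬¬p3  //  ¬(p5 ↔ ¬p4), ¬p3.
      branch 2.1 (add (p5 ↔ ¬p4), ¬¬p3):
        (p5 ↔ ¬p4): β-rule — branch into p5, ¬p4  //  ¬p5, ¬¬p4.
          branch 2.1.1 (add p5, ¬p4):
            ○ open, literals {p1=false, p3=true, p4=false, p5=true}.
          branch 2.1.2 (add ¬p5, ¬¬p4):
            × closes — contains both p5 and ¬p5.
      branch 2.2 (add ¬(p5 ↔ ¬p4), ¬p3):
        ¬(p5 ↔ ¬p4): β-rule — branch into p5, ¬¬p4  //  ¬p5, ¬p4.
          branch 2.2.1 (add p5, ¬¬p4):
            ○ open, literals {p1=false, p3=false, p4=true, p5=true}.
          branch 2.2.2 (add ¬p5, ¬p4):
            × closes — contains both p5 and ¬p5.
5 branches closed, 3 open.
An open branch gives a countermodel: p3=true, p4=false, p5=true (unmentioned atoms arbitrary); the premises hold there but the conclusion fails.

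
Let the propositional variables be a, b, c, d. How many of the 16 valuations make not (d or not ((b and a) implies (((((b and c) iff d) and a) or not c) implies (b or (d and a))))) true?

8

Initial set: {not (d or not ((b and a) implies (((((b and c) iff d) and a) or not c) implies (b or (d and a)))))}.
not (d or not ((b and a) implies (((((b and c) iff d) and a) or not c) implies (b or (d and a))))): α-rule — add not d, not not ((b and a) implies (((((b and c) iff d) and a) or not c) implies (b or (d and a)))).
not not ((b and a) implies (((((b and c) iff d) and a) or not c) implies (b or (d and a)))): β-rule — branch into not (b and a)  //  (((((b and c) iff d) and a) or not c) implies (b or (d and a))).
  branch 1 (add not (b and a)):
    not (b and a): β-rule — branch into not b  //  not a.
      branch 1.1 (add not b):
        ○ open, literals {b=0, d=0}.
      branch 1.2 (add not a):
        ○ open, literals {a=0, d=0}.
  branch 2 (add (((((b and c) iff d) and a) or not c) implies (b or (d and a)))):
    (((((b and c) iff d) and a) or not c) implies (b or (d and a))): β-rule — branch into not ((((b and c) iff d) and a) or not c)  //  (b or (d and a)).
      branch 2.1 (add not ((((b and c) iff d) and a) or not c)):
        not ((((b and c) iff d) and a) or not c): α-rule — add not (((b and c) iff d) and a), not not c.
        not (((b and c) iff d) and a): β-rule — branch into not ((b and c) iff d)  //  not a.
          branch 2.1.1 (add not ((b and c) iff d)):
            not ((b and c) iff d): β-rule — branch into (b and c), not d  //  not (b and c), d.
              branch 2.1.1.1 (add (b and c), not d):
                (b and c): α-rule — add b, c.
                ○ open, literals {b=1, c=1, d=0}.
              branch 2.1.1.2 (add not (b and c), d):
                × closes — contains both d and not d.
          branch 2.1.2 (add not a):
            ○ open, literals {a=0, c=1, d=0}.
      branch 2.2 (add (b or (d and a))):
        (b or (d and a)): β-rule — branch into b  //  (d and a).
          branch 2.2.1 (add b):
            ○ open, literals {b=1, d=0}.
          branch 2.2.2 (add (d and a)):
            (d and a): α-rule — add d, a.
            × closes — contains both d and not d.
2 branches closed, 5 open.
Each open branch fixes some atoms; the unmentioned ones are free. Counting distinct full assignments: branch {b=0, d=0} (a, c) contributes 4 new; branch {a=0, d=0} (b, c) contributes 2 new; branch {b=1, c=1, d=0} (a) contributes 1 new; branch {a=0, c=1, d=0} (b) contributes 0 new; branch {b=1, d=0} (a, c) contributes 1 new. Total: 8.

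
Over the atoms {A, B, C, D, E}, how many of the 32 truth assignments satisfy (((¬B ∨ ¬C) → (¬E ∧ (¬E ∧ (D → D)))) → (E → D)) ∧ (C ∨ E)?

Initial set: {((((¬B ∨ ¬C) → (¬E ∧ (¬E ∧ (D → D)))) → (E → D)) ∧ (C ∨ E))}.
((((¬B ∨ ¬C) → (¬E ∧ (¬E ∧ (D → D)))) → (E → D)) ∧ (C ∨ E)): α-rule — add (((¬B ∨ ¬C) → (¬E ∧ (¬E ∧ (D → D)))) → (E → D)), (C ∨ E).
(((¬B ∨ ¬C) → (¬E ∧ (¬E ∧ (D → D)))) → (E → D)): β-rule — branch into ¬((¬B ∨ ¬C) → (¬E ∧ (¬E ∧ (D → D))))  //  (E → D).
  branch 1 (add ¬((¬B ∨ ¬C) → (¬E ∧ (¬E ∧ (D → D))))):
    ¬((¬B ∨ ¬C) → (¬E ∧ (¬E ∧ (D → D)))): α-rule — add (¬B ∨ ¬C), ¬(¬E ∧ (¬E ∧ (D → D))).
    (C ∨ E): β-rule — branch into C  //  E.
      branch 1.1 (add C):
        (¬B ∨ ¬C): β-rule — branch into ¬B  //  ¬C.
          branch 1.1.1 (add ¬B):
            ¬(¬E ∧ (¬E ∧ (D → D))): β-rule — branch into ¬¬E  //  ¬(¬E ∧ (D → D)).
              branch 1.1.1.1 (add ¬¬E):
                ○ open, literals {B=0, C=1, E=1}.
              branch 1.1.1.2 (add ¬(¬E ∧ (D → D))):
                ¬(¬E ∧ (D → D)): β-rule — branch into ¬¬E  //  ¬(D → D).
                  branch 1.1.1.2.1 (add ¬¬E):
                    ○ open, literals {B=0, C=1, E=1}.
                  branch 1.1.1.2.2 (add ¬(D → D)):
                    ¬(D → D): α-rule — add D, ¬D.
                    × closes — contains both D and ¬D.
          branch 1.1.2 (add ¬C):
            × closes — contains both C and ¬C.
      branch 1.2 (add E):
        (¬B ∨ ¬C): β-rule — branch into ¬B  //  ¬C.
          branch 1.2.1 (add ¬B):
            ¬(¬E ∧ (¬E ∧ (D → D))): β-rule — branch into ¬¬E  //  ¬(¬E ∧ (D → D)).
              branch 1.2.1.1 (add ¬¬E):
                ○ open, literals {B=0, E=1}.
              branch 1.2.1.2 (add ¬(¬E ∧ (D → D))):
                ¬(¬E ∧ (D → D)): β-rule — branch into ¬¬E  //  ¬(D → D).
                  branch 1.2.1.2.1 (add ¬¬E):
                    ○ open, literals {B=0, E=1}.
                  branch 1.2.1.2.2 (add ¬(D → D)):
                    ¬(D → D): α-rule — add D, ¬D.
                    × closes — contains both D and ¬D.
          branch 1.2.2 (add ¬C):
            ¬(¬E ∧ (¬E ∧ (D → D))): β-rule — branch into ¬¬E  //  ¬(¬E ∧ (D → D)).
              branch 1.2.2.1 (add ¬¬E):
                ○ open, literals {C=0, E=1}.
              branch 1.2.2.2 (add ¬(¬E ∧ (D → D))):
                ¬(¬E ∧ (D → D)): β-rule — branch into ¬¬E  //  ¬(D → D).
                  branch 1.2.2.2.1 (add ¬¬E):
                    ○ open, literals {C=0, E=1}.
                  branch 1.2.2.2.2 (add ¬(D → D)):
                    ¬(D → D): α-rule — add D, ¬D.
                    × closes — contains both D and ¬D.
  branch 2 (add (E → D)):
    (C ∨ E): β-rule — branch into C  //  E.
      branch 2.1 (add C):
        (E → D): β-rule — branch into ¬E  //  D.
          branch 2.1.1 (add ¬E):
            ○ open, literals {C=1, E=0}.
          branch 2.1.2 (add D):
            ○ open, literals {C=1, D=1}.
      branch 2.2 (add E):
        (E → D): β-rule — branch into ¬E  //  D.
          branch 2.2.1 (add ¬E):
            × closes — contains both E and ¬E.
          branch 2.2.2 (add D):
            ○ open, literals {D=1, E=1}.
5 branches closed, 9 open.
Each open branch fixes some atoms; the unmentioned ones are free. Counting distinct full assignments: branch {B=0, C=1, E=1} (A, D) contributes 4 new; branch {B=0, C=1, E=1} (A, D) contributes 0 new; branch {B=0, E=1} (A, C, D) contributes 4 new; branch {B=0, E=1} (A, C, D) contributes 0 new; branch {C=0, E=1} (A, B, D) contributes 4 new; branch {C=0, E=1} (A, B, D) contributes 0 new; branch {C=1, E=0} (A, B, D) contributes 8 new; branch {C=1, D=1} (A, B, E) contributes 2 new; branch {D=1, E=1} (A, B, C) contributes 0 new. Total: 22.

22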